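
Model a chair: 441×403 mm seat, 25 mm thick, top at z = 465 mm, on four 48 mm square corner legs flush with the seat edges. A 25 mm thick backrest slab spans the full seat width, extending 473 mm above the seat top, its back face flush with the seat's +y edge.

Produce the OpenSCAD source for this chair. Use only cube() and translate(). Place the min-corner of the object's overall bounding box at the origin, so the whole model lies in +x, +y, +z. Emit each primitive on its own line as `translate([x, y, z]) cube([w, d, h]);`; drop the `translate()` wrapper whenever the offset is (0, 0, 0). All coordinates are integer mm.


// leg_h = 465 - 25 = 440
translate([0, 0, 440]) cube([441, 403, 25]);
cube([48, 48, 440]);
translate([393, 0, 0]) cube([48, 48, 440]);
translate([0, 355, 0]) cube([48, 48, 440]);
translate([393, 355, 0]) cube([48, 48, 440]);
translate([0, 378, 465]) cube([441, 25, 473]);


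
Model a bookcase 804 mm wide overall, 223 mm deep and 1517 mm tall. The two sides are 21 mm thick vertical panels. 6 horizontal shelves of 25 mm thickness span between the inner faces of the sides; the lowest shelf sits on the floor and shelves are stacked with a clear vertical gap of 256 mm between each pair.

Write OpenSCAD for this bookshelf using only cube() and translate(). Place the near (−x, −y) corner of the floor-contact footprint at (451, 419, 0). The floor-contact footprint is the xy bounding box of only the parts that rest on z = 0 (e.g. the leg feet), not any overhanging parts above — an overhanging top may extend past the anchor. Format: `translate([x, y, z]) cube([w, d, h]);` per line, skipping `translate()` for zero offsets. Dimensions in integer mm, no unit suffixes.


translate([451, 419, 0]) cube([21, 223, 1517]);
translate([1234, 419, 0]) cube([21, 223, 1517]);
translate([472, 419, 0]) cube([762, 223, 25]);
translate([472, 419, 281]) cube([762, 223, 25]);
translate([472, 419, 562]) cube([762, 223, 25]);
translate([472, 419, 843]) cube([762, 223, 25]);
translate([472, 419, 1124]) cube([762, 223, 25]);
translate([472, 419, 1405]) cube([762, 223, 25]);


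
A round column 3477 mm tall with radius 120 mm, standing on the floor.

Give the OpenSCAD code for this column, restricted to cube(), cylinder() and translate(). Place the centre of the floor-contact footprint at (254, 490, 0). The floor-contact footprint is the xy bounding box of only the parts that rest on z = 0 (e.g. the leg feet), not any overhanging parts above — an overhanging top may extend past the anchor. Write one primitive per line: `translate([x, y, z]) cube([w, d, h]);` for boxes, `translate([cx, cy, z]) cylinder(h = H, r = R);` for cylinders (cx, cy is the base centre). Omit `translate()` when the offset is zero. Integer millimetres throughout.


translate([254, 490, 0]) cylinder(h = 3477, r = 120);


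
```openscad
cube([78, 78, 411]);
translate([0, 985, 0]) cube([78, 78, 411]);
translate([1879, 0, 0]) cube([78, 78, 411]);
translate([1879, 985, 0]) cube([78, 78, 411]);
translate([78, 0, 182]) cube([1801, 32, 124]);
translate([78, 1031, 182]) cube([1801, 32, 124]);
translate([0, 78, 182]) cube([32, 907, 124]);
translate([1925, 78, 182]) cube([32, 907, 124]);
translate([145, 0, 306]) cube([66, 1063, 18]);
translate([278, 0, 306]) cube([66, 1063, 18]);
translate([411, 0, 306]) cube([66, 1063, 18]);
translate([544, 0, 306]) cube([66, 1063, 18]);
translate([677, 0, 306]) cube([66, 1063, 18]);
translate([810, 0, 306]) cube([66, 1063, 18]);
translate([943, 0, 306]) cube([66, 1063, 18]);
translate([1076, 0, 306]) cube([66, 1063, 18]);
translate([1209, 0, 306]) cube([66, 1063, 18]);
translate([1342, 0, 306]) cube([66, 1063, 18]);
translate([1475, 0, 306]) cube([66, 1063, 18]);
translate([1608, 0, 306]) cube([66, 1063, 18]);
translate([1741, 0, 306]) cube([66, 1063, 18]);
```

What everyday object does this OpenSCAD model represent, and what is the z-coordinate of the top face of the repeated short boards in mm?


A bed frame. The slat-top height is 324 mm.

Four posts, four rails, and a row of slats — a bed frame. Slats sit on the rails at z = 182 + 124 = 306; with slat thickness 18, the top is 324 mm.


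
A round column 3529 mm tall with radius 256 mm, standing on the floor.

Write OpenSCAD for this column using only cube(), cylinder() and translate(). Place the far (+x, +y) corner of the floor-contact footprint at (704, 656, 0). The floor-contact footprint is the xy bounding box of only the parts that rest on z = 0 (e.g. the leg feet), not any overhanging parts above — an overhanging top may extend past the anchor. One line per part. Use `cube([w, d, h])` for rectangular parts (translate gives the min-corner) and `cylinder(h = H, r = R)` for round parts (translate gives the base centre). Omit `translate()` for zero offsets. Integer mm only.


translate([448, 400, 0]) cylinder(h = 3529, r = 256);


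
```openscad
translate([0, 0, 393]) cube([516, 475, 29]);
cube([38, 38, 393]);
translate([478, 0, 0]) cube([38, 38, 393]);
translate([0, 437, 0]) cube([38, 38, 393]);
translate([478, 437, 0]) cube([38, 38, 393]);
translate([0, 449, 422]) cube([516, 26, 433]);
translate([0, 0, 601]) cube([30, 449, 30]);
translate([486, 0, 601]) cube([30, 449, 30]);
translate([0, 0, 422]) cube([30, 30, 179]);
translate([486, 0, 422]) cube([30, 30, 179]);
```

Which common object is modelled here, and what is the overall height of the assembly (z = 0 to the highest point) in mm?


A chair. The overall height is 855 mm.

A slab on four corner posts with a tall panel at the back — a chair. The seat slab sits at z = 393 with thickness 29, and the 433 mm backrest starts at the seat top, so the overall height is 393 + 29 + 433 = 855 mm.


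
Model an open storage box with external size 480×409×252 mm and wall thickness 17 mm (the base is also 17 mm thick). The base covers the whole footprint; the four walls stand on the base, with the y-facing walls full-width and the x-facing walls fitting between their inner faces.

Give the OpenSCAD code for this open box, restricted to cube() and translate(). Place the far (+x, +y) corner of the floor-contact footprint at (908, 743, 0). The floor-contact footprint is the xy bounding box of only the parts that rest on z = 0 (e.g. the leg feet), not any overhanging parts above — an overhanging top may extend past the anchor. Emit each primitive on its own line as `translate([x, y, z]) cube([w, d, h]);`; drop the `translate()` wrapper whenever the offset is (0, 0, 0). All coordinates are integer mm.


translate([428, 334, 0]) cube([480, 409, 17]);
translate([428, 334, 17]) cube([480, 17, 235]);
translate([428, 726, 17]) cube([480, 17, 235]);
translate([428, 351, 17]) cube([17, 375, 235]);
translate([891, 351, 17]) cube([17, 375, 235]);


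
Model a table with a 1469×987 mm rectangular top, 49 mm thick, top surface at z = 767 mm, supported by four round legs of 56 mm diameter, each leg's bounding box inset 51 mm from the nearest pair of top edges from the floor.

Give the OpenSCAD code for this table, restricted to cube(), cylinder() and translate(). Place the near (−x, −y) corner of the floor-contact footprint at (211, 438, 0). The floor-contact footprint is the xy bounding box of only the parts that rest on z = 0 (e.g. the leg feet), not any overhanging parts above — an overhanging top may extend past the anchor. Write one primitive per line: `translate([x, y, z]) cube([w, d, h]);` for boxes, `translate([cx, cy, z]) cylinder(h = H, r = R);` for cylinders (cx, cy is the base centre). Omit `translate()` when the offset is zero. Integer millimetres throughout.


translate([160, 387, 718]) cube([1469, 987, 49]);
translate([239, 466, 0]) cylinder(h = 718, r = 28);
translate([1550, 466, 0]) cylinder(h = 718, r = 28);
translate([239, 1295, 0]) cylinder(h = 718, r = 28);
translate([1550, 1295, 0]) cylinder(h = 718, r = 28);


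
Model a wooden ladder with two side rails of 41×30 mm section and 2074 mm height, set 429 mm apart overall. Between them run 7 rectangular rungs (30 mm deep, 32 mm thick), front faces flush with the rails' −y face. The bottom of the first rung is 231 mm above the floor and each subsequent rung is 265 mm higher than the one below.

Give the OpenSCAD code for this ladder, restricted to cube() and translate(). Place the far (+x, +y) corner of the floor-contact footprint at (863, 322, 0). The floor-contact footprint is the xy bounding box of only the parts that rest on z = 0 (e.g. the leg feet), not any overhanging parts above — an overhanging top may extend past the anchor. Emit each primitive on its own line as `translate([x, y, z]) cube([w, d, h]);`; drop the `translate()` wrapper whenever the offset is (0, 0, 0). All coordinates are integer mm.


// rung span = 429 - 2*41 = 347
// rung[k] z = 231 + k*265
translate([434, 292, 0]) cube([41, 30, 2074]);
translate([822, 292, 0]) cube([41, 30, 2074]);
translate([475, 292, 231]) cube([347, 30, 32]);
translate([475, 292, 496]) cube([347, 30, 32]);
translate([475, 292, 761]) cube([347, 30, 32]);
translate([475, 292, 1026]) cube([347, 30, 32]);
translate([475, 292, 1291]) cube([347, 30, 32]);
translate([475, 292, 1556]) cube([347, 30, 32]);
translate([475, 292, 1821]) cube([347, 30, 32]);


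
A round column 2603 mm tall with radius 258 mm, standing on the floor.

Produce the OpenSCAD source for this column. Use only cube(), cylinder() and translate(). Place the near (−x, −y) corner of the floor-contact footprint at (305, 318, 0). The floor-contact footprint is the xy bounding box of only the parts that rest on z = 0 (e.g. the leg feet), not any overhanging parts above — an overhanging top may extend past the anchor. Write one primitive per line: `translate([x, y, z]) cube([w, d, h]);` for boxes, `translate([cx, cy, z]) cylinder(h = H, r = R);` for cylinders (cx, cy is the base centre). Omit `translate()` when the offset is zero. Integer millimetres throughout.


translate([563, 576, 0]) cylinder(h = 2603, r = 258);


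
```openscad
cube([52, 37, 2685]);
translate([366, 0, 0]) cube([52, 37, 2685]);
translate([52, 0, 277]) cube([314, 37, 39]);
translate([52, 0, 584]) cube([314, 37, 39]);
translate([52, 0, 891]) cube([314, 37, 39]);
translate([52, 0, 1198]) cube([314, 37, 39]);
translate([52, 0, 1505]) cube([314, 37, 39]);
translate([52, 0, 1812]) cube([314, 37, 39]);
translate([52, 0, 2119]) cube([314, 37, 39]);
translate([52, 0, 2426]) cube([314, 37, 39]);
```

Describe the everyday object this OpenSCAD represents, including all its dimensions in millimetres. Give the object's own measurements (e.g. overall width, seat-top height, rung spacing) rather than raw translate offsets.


A straight ladder. Two 52×37 mm vertical rails, 2685 mm tall, stand 418 mm apart (outside-to-outside) with their front faces coplanar on the −y side. 8 rungs, each 37 mm deep and 39 mm tall, span between the inner faces of the rails, front faces flush with the rails. The lowest rung's underside is at z = 277 mm and rungs are spaced 307 mm apart (underside to underside).


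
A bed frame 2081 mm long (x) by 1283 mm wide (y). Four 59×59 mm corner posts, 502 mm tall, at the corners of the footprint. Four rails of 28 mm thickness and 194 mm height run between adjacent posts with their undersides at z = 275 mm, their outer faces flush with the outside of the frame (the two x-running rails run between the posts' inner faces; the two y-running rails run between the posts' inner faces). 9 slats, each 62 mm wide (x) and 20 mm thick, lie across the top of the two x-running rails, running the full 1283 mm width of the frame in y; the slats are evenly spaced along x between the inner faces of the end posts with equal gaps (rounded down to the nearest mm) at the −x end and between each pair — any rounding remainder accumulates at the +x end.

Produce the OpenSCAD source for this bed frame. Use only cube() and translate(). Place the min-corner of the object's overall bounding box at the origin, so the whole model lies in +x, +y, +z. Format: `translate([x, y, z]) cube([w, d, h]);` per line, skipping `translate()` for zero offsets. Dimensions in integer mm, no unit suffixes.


cube([59, 59, 502]);
translate([0, 1224, 0]) cube([59, 59, 502]);
translate([2022, 0, 0]) cube([59, 59, 502]);
translate([2022, 1224, 0]) cube([59, 59, 502]);
translate([59, 0, 275]) cube([1963, 28, 194]);
translate([59, 1255, 275]) cube([1963, 28, 194]);
translate([0, 59, 275]) cube([28, 1165, 194]);
translate([2053, 59, 275]) cube([28, 1165, 194]);
translate([199, 0, 469]) cube([62, 1283, 20]);
translate([401, 0, 469]) cube([62, 1283, 20]);
translate([603, 0, 469]) cube([62, 1283, 20]);
translate([805, 0, 469]) cube([62, 1283, 20]);
translate([1007, 0, 469]) cube([62, 1283, 20]);
translate([1209, 0, 469]) cube([62, 1283, 20]);
translate([1411, 0, 469]) cube([62, 1283, 20]);
translate([1613, 0, 469]) cube([62, 1283, 20]);
translate([1815, 0, 469]) cube([62, 1283, 20]);


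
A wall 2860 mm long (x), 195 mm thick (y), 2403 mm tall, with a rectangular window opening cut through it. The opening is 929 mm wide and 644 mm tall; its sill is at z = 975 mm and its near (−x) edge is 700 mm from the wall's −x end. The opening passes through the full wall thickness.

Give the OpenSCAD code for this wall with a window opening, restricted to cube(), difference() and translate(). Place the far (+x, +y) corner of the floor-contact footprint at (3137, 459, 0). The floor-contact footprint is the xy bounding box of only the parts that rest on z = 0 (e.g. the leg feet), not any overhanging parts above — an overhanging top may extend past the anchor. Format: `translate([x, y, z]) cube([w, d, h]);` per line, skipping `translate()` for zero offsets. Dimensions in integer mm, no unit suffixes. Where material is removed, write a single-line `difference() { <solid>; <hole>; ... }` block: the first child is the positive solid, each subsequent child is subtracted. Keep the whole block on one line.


difference() { translate([277, 264, 0]) cube([2860, 195, 2403]); translate([977, 264, 975]) cube([929, 195, 644]); }


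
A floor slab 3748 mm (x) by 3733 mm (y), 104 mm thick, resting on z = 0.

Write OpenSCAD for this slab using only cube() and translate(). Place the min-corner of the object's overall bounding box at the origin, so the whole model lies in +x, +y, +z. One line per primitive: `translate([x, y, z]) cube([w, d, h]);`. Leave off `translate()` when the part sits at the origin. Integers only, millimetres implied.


cube([3748, 3733, 104]);


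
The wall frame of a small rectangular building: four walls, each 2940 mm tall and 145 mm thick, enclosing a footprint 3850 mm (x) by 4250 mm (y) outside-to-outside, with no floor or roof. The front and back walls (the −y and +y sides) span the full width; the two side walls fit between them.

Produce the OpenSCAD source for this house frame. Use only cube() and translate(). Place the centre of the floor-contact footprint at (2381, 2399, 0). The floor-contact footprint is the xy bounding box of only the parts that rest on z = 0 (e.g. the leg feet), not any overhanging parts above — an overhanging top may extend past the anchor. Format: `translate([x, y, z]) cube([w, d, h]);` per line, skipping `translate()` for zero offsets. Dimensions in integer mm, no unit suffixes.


translate([456, 274, 0]) cube([3850, 145, 2940]);
translate([456, 4379, 0]) cube([3850, 145, 2940]);
translate([456, 419, 0]) cube([145, 3960, 2940]);
translate([4161, 419, 0]) cube([145, 3960, 2940]);


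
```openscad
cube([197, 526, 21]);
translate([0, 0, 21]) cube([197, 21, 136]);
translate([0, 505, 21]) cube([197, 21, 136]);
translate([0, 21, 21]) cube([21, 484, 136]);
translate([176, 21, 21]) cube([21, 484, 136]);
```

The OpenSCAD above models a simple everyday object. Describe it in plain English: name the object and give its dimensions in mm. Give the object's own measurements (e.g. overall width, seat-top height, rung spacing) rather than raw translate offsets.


An open-topped rectangular box: outside dimensions 197×526×157 mm, with a uniform wall and base thickness of 21 mm. The base is a full 197×526 slab on the floor; four walls sit on top of the base. The front and back walls (the −y and +y sides) span the full width; the two side walls fit between them.


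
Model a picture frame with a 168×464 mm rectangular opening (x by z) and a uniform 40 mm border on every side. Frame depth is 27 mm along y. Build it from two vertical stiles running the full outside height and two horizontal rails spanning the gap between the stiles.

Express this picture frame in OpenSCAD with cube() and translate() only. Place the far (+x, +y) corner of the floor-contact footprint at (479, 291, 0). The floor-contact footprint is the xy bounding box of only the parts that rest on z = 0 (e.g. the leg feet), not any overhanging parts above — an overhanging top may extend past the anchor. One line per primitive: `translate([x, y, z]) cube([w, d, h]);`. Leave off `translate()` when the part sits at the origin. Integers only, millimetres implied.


translate([231, 264, 0]) cube([40, 27, 544]);
translate([439, 264, 0]) cube([40, 27, 544]);
translate([271, 264, 0]) cube([168, 27, 40]);
translate([271, 264, 504]) cube([168, 27, 40]);


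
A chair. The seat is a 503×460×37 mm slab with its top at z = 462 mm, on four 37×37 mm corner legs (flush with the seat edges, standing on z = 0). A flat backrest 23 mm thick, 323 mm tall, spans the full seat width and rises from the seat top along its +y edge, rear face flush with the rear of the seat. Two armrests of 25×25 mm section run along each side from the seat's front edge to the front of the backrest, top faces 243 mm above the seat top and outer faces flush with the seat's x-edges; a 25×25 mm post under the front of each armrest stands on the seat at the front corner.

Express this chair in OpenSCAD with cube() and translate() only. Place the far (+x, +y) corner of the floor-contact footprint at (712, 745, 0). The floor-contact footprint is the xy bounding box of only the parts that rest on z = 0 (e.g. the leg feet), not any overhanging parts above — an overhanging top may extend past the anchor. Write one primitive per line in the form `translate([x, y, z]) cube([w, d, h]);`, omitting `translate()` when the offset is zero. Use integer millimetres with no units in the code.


// leg_h = 462 - 37 = 425
// arm post h = 243 - 25 = 218
translate([209, 285, 425]) cube([503, 460, 37]);
translate([209, 285, 0]) cube([37, 37, 425]);
translate([675, 285, 0]) cube([37, 37, 425]);
translate([209, 708, 0]) cube([37, 37, 425]);
translate([675, 708, 0]) cube([37, 37, 425]);
translate([209, 722, 462]) cube([503, 23, 323]);
translate([209, 285, 680]) cube([25, 437, 25]);
translate([687, 285, 680]) cube([25, 437, 25]);
translate([209, 285, 462]) cube([25, 25, 218]);
translate([687, 285, 462]) cube([25, 25, 218]);


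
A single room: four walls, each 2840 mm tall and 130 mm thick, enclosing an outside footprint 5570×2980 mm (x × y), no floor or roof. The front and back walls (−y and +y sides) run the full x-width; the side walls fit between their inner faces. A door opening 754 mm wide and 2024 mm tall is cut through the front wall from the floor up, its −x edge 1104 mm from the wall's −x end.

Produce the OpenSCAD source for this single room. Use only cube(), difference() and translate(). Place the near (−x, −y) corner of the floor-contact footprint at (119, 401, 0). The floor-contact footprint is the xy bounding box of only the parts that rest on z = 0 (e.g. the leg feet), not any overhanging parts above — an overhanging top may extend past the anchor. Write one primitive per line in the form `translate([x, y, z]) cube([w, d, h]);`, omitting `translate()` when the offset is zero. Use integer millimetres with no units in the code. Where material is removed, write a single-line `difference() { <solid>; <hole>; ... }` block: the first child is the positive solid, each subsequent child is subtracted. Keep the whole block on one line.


difference() { translate([119, 401, 0]) cube([5570, 130, 2840]); translate([1223, 401, 0]) cube([754, 130, 2024]); }
translate([119, 3251, 0]) cube([5570, 130, 2840]);
translate([119, 531, 0]) cube([130, 2720, 2840]);
translate([5559, 531, 0]) cube([130, 2720, 2840]);


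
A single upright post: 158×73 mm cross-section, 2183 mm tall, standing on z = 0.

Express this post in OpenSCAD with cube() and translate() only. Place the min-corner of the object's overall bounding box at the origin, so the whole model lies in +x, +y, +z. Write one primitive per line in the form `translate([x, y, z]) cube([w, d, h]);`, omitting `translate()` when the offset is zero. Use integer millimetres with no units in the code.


cube([158, 73, 2183]);


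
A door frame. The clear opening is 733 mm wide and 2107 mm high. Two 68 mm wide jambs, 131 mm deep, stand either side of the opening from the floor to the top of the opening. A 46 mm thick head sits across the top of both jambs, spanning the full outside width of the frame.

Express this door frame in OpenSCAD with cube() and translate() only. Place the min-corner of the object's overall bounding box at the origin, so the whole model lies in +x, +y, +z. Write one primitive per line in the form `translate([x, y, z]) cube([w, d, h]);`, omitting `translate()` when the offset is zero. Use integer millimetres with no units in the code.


cube([68, 131, 2107]);
translate([801, 0, 0]) cube([68, 131, 2107]);
translate([0, 0, 2107]) cube([869, 131, 46]);


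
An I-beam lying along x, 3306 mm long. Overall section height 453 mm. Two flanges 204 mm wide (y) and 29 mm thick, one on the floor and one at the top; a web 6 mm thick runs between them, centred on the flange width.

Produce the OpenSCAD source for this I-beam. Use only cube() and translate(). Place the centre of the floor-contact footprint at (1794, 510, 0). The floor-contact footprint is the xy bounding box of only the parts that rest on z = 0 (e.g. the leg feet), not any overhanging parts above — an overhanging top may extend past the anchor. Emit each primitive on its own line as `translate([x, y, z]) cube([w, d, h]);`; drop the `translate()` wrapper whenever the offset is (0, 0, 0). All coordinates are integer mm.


translate([141, 408, 0]) cube([3306, 204, 29]);
translate([141, 507, 29]) cube([3306, 6, 395]);
translate([141, 408, 424]) cube([3306, 204, 29]);


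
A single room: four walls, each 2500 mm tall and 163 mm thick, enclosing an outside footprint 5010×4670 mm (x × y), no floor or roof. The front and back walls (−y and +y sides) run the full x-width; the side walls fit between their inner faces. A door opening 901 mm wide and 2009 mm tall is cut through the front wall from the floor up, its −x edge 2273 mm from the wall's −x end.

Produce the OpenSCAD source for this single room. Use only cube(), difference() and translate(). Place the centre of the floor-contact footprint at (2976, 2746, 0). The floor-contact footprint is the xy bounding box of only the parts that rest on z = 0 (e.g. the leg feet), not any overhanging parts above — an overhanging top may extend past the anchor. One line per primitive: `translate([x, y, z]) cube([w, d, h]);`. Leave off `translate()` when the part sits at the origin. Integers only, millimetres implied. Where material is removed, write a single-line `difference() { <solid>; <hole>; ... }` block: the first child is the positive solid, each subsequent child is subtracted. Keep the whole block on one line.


difference() { translate([471, 411, 0]) cube([5010, 163, 2500]); translate([2744, 411, 0]) cube([901, 163, 2009]); }
translate([471, 4918, 0]) cube([5010, 163, 2500]);
translate([471, 574, 0]) cube([163, 4344, 2500]);
translate([5318, 574, 0]) cube([163, 4344, 2500]);


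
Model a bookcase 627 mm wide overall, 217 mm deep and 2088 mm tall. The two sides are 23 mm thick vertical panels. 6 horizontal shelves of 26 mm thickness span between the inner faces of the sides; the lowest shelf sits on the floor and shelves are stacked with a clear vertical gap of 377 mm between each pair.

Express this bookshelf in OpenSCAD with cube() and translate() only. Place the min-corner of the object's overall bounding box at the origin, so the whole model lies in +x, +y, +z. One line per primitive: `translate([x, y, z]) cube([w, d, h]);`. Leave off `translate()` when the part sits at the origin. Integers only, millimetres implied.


cube([23, 217, 2088]);
translate([604, 0, 0]) cube([23, 217, 2088]);
translate([23, 0, 0]) cube([581, 217, 26]);
translate([23, 0, 403]) cube([581, 217, 26]);
translate([23, 0, 806]) cube([581, 217, 26]);
translate([23, 0, 1209]) cube([581, 217, 26]);
translate([23, 0, 1612]) cube([581, 217, 26]);
translate([23, 0, 2015]) cube([581, 217, 26]);


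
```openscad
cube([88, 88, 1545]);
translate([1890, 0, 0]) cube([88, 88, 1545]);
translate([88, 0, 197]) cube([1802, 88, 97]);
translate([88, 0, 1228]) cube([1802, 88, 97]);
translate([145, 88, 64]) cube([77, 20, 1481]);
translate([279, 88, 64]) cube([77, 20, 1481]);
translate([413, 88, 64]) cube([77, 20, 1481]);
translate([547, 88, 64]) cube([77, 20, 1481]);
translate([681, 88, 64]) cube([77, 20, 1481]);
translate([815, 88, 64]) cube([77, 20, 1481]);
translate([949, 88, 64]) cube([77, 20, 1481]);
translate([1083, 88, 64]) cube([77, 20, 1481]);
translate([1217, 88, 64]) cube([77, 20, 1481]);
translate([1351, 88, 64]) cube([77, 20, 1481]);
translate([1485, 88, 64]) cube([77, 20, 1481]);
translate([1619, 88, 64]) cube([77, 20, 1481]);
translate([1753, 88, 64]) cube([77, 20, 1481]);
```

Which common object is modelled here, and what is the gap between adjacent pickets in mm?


A fence section. The picket gap is 57 mm.

Two posts, two rails, 13 pickets — a fence section. Span 1802 mm holds 13 pickets of 77 mm with 14 equal gaps: ⌊(1802 − 13·77) / 14⌋ = 57 mm.


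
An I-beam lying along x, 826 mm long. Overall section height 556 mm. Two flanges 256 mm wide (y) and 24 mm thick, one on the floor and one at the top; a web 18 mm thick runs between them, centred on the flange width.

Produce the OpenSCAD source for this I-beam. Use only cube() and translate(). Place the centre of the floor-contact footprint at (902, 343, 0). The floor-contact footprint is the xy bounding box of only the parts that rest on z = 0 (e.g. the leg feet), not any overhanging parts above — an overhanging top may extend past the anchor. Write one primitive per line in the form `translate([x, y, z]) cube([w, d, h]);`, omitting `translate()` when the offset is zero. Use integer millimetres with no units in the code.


translate([489, 215, 0]) cube([826, 256, 24]);
translate([489, 334, 24]) cube([826, 18, 508]);
translate([489, 215, 532]) cube([826, 256, 24]);


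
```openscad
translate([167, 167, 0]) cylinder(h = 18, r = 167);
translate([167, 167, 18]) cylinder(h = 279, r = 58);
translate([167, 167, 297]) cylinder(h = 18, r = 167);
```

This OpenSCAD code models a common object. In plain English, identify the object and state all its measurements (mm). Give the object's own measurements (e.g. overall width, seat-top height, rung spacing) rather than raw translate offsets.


A spool: two coaxial disc flanges of radius 167 mm and thickness 18 mm, joined by a core cylinder of radius 58 mm and height 279 mm. The lower flange rests on z = 0 and the three cylinders share a vertical axis.


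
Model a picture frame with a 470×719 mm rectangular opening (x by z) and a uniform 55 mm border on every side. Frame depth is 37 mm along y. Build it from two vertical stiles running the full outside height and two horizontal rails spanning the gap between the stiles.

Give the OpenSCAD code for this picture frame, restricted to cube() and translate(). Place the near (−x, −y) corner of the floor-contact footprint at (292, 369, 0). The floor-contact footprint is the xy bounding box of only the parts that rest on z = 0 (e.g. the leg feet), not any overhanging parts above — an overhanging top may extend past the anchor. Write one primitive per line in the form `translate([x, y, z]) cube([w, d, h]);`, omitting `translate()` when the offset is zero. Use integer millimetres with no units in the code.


translate([292, 369, 0]) cube([55, 37, 829]);
translate([817, 369, 0]) cube([55, 37, 829]);
translate([347, 369, 0]) cube([470, 37, 55]);
translate([347, 369, 774]) cube([470, 37, 55]);


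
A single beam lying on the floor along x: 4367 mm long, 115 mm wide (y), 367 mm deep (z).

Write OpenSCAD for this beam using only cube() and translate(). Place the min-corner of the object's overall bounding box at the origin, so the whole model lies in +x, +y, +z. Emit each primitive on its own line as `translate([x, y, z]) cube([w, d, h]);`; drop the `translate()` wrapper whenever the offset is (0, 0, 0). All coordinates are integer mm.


cube([4367, 115, 367]);


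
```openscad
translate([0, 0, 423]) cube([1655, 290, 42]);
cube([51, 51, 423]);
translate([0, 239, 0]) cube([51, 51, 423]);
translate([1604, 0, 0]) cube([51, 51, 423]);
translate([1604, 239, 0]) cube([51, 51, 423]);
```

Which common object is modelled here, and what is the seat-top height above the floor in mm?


A bench. The seat-top height is 465 mm.

A long slab on four corner posts — a bench. The slab sits at z = 423 with thickness 42, so the top is 423 + 42 = 465 mm.


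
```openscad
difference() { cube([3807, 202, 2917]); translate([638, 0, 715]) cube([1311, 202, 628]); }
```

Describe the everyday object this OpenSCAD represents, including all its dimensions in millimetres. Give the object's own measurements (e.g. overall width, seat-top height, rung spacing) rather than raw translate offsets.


A wall 3807 mm long (x), 202 mm thick (y), 2917 mm tall, with a rectangular window opening cut through it. The opening is 1311 mm wide and 628 mm tall; its sill is at z = 715 mm and its near (−x) edge is 638 mm from the wall's −x end. The opening passes through the full wall thickness.


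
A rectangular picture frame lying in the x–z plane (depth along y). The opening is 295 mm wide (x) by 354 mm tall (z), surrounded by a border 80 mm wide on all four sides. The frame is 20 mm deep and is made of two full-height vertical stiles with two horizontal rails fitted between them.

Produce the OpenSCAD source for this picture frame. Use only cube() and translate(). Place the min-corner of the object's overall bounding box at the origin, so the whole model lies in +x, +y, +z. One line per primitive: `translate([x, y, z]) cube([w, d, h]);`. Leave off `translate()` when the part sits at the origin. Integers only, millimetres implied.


cube([80, 20, 514]);
translate([375, 0, 0]) cube([80, 20, 514]);
translate([80, 0, 0]) cube([295, 20, 80]);
translate([80, 0, 434]) cube([295, 20, 80]);


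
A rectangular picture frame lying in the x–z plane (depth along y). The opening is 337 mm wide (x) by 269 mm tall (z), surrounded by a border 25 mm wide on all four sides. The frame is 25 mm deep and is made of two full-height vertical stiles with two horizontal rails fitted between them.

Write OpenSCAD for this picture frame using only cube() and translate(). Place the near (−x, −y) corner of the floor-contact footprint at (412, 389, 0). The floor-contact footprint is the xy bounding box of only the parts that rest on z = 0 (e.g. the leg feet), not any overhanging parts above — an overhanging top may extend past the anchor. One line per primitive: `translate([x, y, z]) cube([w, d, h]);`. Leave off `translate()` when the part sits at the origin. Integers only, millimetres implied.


translate([412, 389, 0]) cube([25, 25, 319]);
translate([774, 389, 0]) cube([25, 25, 319]);
translate([437, 389, 0]) cube([337, 25, 25]);
translate([437, 389, 294]) cube([337, 25, 25]);


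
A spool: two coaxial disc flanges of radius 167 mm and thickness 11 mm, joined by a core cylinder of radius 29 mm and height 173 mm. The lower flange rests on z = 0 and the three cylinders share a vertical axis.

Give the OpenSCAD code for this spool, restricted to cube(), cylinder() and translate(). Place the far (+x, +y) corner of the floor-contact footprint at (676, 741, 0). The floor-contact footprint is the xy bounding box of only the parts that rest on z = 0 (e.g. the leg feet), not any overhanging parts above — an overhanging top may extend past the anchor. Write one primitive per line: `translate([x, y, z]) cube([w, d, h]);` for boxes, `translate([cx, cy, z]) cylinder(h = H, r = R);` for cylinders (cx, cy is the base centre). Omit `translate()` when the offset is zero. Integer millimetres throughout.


translate([509, 574, 0]) cylinder(h = 11, r = 167);
translate([509, 574, 11]) cylinder(h = 173, r = 29);
translate([509, 574, 184]) cylinder(h = 11, r = 167);


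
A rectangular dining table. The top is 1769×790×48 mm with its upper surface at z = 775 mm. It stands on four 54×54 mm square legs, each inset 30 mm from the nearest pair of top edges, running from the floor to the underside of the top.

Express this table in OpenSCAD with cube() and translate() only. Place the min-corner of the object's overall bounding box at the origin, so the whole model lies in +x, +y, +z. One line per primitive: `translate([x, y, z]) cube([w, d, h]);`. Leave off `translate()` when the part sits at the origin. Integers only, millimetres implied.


// leg_h = 775 - 48 = 727
translate([0, 0, 727]) cube([1769, 790, 48]);
translate([30, 30, 0]) cube([54, 54, 727]);
translate([1685, 30, 0]) cube([54, 54, 727]);
translate([30, 706, 0]) cube([54, 54, 727]);
translate([1685, 706, 0]) cube([54, 54, 727]);


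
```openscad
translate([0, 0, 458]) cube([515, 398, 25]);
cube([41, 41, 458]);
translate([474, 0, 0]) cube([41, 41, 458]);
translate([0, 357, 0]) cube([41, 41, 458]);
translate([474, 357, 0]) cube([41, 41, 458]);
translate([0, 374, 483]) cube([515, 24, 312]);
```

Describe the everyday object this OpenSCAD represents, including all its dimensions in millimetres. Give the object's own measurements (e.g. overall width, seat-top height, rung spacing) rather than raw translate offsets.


A chair. The seat is a 515×398×25 mm slab with its top at z = 483 mm, on four 41×41 mm corner legs (flush with the seat edges, standing on z = 0). A flat backrest 24 mm thick, 312 mm tall, spans the full seat width and rises from the seat top along its +y edge, rear face flush with the rear of the seat.


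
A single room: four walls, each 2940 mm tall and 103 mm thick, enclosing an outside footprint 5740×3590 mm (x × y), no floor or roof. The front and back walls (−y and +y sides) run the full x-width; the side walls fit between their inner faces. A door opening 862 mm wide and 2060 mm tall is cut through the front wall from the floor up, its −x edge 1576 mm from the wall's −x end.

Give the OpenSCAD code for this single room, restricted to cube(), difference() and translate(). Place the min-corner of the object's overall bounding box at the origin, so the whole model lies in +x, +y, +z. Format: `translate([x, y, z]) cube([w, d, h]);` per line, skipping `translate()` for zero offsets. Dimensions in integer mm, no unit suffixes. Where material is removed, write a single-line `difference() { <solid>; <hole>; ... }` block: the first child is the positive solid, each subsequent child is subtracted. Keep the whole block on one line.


difference() { cube([5740, 103, 2940]); translate([1576, 0, 0]) cube([862, 103, 2060]); }
translate([0, 3487, 0]) cube([5740, 103, 2940]);
translate([0, 103, 0]) cube([103, 3384, 2940]);
translate([5637, 103, 0]) cube([103, 3384, 2940]);


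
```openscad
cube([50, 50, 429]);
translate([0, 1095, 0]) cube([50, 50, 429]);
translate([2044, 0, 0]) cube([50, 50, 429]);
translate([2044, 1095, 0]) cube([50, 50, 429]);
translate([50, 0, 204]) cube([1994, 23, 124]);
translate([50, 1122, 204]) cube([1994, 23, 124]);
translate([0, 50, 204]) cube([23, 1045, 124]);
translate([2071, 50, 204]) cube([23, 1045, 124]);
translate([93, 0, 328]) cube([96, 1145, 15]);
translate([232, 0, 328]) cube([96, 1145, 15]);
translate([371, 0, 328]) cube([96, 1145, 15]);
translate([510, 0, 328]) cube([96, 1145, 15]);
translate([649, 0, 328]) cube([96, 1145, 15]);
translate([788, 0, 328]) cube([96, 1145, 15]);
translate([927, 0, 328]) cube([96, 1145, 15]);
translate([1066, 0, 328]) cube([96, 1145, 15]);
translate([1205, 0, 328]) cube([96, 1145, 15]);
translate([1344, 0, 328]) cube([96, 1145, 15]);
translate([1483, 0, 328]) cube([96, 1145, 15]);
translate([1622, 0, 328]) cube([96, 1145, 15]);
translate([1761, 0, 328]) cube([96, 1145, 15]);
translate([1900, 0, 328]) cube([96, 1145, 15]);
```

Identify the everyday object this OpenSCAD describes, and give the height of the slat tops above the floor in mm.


A bed frame. The slat-top height is 343 mm.

Four posts, four rails, and a row of slats — a bed frame. Slats sit on the rails at z = 204 + 124 = 328; with slat thickness 15, the top is 343 mm.


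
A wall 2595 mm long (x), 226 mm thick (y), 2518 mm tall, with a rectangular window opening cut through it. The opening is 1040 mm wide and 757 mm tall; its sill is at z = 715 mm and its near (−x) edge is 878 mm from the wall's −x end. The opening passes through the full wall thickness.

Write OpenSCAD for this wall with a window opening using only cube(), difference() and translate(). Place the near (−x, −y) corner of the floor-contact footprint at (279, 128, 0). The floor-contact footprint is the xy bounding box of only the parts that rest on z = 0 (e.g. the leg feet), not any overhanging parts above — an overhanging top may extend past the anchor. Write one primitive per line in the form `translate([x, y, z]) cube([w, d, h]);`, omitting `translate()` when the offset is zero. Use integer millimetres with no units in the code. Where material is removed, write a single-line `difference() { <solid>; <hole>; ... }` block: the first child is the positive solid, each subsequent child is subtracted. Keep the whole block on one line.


difference() { translate([279, 128, 0]) cube([2595, 226, 2518]); translate([1157, 128, 715]) cube([1040, 226, 757]); }


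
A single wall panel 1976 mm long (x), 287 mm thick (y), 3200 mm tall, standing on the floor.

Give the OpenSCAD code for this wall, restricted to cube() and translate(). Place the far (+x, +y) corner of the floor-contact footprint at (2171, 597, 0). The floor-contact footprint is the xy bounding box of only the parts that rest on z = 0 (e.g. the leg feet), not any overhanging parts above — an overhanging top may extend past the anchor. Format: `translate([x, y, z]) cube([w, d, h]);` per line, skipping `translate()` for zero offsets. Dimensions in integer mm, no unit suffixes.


translate([195, 310, 0]) cube([1976, 287, 3200]);


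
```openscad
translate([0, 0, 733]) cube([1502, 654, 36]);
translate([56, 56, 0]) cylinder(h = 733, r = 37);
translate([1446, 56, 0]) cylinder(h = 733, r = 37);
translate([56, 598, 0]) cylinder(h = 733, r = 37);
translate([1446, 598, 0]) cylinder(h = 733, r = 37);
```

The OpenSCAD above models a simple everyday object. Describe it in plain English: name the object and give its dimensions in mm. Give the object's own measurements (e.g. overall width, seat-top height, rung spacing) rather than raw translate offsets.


A table: top 1502 mm (x) × 654 mm (y), 36 mm thick, upper face at z = 769 mm, on four round legs of 74 mm diameter, each leg's bounding box inset 19 mm from the nearest pair of top edges from z = 0 to the bottom of the top.


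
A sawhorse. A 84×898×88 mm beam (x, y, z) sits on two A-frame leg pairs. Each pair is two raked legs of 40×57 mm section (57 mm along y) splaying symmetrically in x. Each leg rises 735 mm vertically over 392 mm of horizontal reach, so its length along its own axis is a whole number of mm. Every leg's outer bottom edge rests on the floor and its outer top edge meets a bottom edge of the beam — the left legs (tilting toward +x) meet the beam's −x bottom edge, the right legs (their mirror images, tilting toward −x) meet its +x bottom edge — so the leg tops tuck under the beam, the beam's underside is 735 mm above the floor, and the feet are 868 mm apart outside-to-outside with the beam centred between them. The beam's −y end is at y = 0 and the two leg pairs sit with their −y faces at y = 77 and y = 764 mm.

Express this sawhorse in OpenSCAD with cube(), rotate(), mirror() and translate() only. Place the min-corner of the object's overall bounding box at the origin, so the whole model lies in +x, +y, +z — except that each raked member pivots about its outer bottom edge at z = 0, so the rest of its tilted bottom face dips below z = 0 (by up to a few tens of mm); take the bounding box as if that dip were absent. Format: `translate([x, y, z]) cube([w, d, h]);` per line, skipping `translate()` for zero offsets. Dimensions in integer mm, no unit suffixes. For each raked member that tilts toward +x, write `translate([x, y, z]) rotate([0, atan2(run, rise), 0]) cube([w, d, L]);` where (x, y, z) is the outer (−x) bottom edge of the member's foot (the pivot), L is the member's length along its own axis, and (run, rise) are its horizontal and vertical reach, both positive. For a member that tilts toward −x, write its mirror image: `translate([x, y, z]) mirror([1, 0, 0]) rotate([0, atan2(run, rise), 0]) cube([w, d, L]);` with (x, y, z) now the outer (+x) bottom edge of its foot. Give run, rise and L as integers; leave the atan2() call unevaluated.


// leg length = √(392² + 735²) = 833
// right-leg outer foot x = 2·392 + 84 = 868
// beam min-corner = (392, 0, 735)
translate([392, 0, 735]) cube([84, 898, 88]);
translate([0, 77, 0]) rotate([0, atan2(392, 735), 0]) cube([40, 57, 833]);
translate([868, 77, 0]) mirror([1, 0, 0]) rotate([0, atan2(392, 735), 0]) cube([40, 57, 833]);
translate([0, 764, 0]) rotate([0, atan2(392, 735), 0]) cube([40, 57, 833]);
translate([868, 764, 0]) mirror([1, 0, 0]) rotate([0, atan2(392, 735), 0]) cube([40, 57, 833]);
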